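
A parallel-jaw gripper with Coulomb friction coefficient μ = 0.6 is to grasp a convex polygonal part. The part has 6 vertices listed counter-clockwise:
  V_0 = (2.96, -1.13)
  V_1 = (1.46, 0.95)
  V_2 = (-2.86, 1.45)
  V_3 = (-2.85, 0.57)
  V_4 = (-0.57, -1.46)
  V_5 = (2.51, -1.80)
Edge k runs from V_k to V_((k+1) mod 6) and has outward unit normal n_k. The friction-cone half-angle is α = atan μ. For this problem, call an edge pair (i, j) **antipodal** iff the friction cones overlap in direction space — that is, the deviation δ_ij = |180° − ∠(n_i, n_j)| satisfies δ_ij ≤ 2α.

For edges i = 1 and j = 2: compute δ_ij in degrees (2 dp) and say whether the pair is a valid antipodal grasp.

α = atan 0.6 = 30.96°;  2α = 61.93°
edge 1: e_1 = (-4.32, +0.50);  n_1 = (+0.1150, +0.9934)
edge 2: e_2 = (+0.01, -0.88);  n_2 = (-0.9999, -0.0114)
∠(n_1, n_2) = 97.25°
δ = |180° − 97.25°| = 82.75°
82.75° > 2α = 61.93°  →  invalid

δ = 82.75°, invalid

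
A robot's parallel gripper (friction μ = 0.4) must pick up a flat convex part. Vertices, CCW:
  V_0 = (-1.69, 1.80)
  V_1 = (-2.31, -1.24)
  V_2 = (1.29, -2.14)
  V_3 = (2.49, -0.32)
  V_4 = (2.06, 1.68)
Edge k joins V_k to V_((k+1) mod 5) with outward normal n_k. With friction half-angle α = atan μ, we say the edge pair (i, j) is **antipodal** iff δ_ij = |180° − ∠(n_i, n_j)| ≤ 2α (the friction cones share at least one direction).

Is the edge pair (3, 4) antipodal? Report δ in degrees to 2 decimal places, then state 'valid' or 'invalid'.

α = atan 0.4 = 21.80°;  2α = 43.60°
edge 3: e_3 = (-0.43, +2.00);  n_3 = (+0.9777, +0.2102)
edge 4: e_4 = (-3.75, +0.12);  n_4 = (+0.0320, +0.9995)
∠(n_3, n_4) = 76.03°
δ = |180° − 76.03°| = 103.97°
103.97° > 2α = 43.60°  →  invalid

δ = 103.97°, invalid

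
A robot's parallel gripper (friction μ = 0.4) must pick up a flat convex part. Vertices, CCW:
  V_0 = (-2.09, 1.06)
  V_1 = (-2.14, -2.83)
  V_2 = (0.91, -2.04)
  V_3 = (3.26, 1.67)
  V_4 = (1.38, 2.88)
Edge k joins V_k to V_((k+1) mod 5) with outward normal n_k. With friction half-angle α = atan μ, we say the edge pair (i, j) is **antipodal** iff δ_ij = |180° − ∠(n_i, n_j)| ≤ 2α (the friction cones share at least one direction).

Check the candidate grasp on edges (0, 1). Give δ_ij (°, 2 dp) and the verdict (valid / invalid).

δ = 74.74°, invalid

α = atan 0.4 = 21.80°;  2α = 43.60°
edge 0: e_0 = (-0.05, -3.89);  n_0 = (-0.9999, +0.0129)
edge 1: e_1 = (+3.05, +0.79);  n_1 = (+0.2507, -0.9681)
∠(n_0, n_1) = 105.26°
δ = |180° − 105.26°| = 74.74°
74.74° > 2α = 43.60°  →  invalid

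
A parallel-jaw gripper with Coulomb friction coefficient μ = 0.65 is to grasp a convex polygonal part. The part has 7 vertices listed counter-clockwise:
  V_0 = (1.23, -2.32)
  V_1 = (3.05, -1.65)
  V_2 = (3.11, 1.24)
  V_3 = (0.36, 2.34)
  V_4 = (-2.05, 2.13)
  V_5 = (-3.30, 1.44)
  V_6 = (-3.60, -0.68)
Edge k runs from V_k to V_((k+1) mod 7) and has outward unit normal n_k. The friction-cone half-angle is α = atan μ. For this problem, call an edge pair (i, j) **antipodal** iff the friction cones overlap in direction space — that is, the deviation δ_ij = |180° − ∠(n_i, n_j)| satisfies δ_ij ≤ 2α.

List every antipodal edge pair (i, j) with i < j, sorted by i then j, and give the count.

count = 9; pairs: (0,2), (0,3), (0,4), (0,5), (1,4), (1,5), (2,6), (3,6), (4,6)

α = atan 0.65 = 33.02°;  2α = 66.05°
n_0 = (+0.3455, -0.9384)
n_1 = (+0.9998, -0.0208)
n_2 = (+0.3714, +0.9285)
n_3 = (-0.0868, +0.9962)
n_4 = (-0.4833, +0.8755)
n_5 = (-0.9901, +0.1401)
n_6 = (-0.3215, -0.9469)
  (0,1): δ = 111.40°  ·
  (0,2): δ = 42.01°  ✓
  (0,3): δ = 15.23°  ✓
  (0,4): δ = 8.69°  ✓
  (0,5): δ = 61.74°  ✓
  (0,6): δ = 141.04°  ·
  (1,2): δ = 110.61°  ·
  (1,3): δ = 83.83°  ·
  (1,4): δ = 59.91°  ✓
  (1,5): δ = 6.87°  ✓
  (1,6): δ = 72.43°  ·
  (2,3): δ = 153.22°  ·
  (2,4): δ = 129.30°  ·
  (2,5): δ = 76.25°  ·
  (2,6): δ = 3.05°  ✓
  (3,4): δ = 156.08°  ·
  (3,5): δ = 103.03°  ·
  (3,6): δ = 23.73°  ✓
  (4,5): δ = 126.95°  ·
  (4,6): δ = 47.65°  ✓
  (5,6): δ = 100.70°  ·
antipodal pairs: 9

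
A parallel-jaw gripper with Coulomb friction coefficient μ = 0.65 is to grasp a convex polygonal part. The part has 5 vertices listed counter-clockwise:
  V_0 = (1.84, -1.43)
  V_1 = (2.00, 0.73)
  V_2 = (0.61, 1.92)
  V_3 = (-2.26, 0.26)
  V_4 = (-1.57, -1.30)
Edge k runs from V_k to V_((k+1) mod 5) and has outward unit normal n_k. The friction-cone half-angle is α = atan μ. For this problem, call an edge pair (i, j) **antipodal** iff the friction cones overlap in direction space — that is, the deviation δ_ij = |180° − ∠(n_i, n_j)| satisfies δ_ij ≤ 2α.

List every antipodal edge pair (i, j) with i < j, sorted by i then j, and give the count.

α = atan 0.65 = 33.02°;  2α = 66.05°
n_0 = (+0.9973, -0.0739)
n_1 = (+0.6503, +0.7596)
n_2 = (-0.5007, +0.8656)
n_3 = (-0.9145, -0.4045)
n_4 = (-0.0381, -0.9993)
  (0,1): δ = 126.33°  ·
  (0,2): δ = 55.72°  ✓
  (0,3): δ = 28.10°  ✓
  (0,4): δ = 92.05°  ·
  (1,2): δ = 109.39°  ·
  (1,3): δ = 25.57°  ✓
  (1,4): δ = 38.38°  ✓
  (2,3): δ = 96.18°  ·
  (2,4): δ = 32.23°  ✓
  (3,4): δ = 116.04°  ·
antipodal pairs: 5

count = 5; pairs: (0,2), (0,3), (1,3), (1,4), (2,4)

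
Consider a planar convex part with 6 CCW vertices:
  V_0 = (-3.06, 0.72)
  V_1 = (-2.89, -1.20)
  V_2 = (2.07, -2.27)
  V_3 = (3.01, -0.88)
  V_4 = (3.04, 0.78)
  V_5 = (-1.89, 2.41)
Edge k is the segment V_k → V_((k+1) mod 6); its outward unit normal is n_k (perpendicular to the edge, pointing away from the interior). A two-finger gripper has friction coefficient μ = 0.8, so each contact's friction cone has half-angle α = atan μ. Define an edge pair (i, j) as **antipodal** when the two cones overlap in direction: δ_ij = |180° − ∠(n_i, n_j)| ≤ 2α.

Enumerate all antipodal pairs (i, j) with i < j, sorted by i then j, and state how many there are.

α = atan 0.8 = 38.66°;  2α = 77.32°
n_0 = (-0.9961, -0.0882)
n_1 = (-0.2109, -0.9775)
n_2 = (+0.8284, -0.5602)
n_3 = (+0.9998, -0.0181)
n_4 = (+0.3139, +0.9495)
n_5 = (-0.8222, +0.5692)
  (0,1): δ = 107.23°  ·
  (0,2): δ = 39.13°  ✓
  (0,3): δ = 6.10°  ✓
  (0,4): δ = 66.64°  ✓
  (0,5): δ = 140.24°  ·
  (1,2): δ = 111.90°  ·
  (1,3): δ = 78.86°  ·
  (1,4): δ = 6.12°  ✓
  (1,5): δ = 67.48°  ✓
  (2,3): δ = 146.97°  ·
  (2,4): δ = 74.23°  ✓
  (2,5): δ = 0.63°  ✓
  (3,4): δ = 107.26°  ·
  (3,5): δ = 33.66°  ✓
  (4,5): δ = 106.40°  ·
antipodal pairs: 8

count = 8; pairs: (0,2), (0,3), (0,4), (1,4), (1,5), (2,4), (2,5), (3,5)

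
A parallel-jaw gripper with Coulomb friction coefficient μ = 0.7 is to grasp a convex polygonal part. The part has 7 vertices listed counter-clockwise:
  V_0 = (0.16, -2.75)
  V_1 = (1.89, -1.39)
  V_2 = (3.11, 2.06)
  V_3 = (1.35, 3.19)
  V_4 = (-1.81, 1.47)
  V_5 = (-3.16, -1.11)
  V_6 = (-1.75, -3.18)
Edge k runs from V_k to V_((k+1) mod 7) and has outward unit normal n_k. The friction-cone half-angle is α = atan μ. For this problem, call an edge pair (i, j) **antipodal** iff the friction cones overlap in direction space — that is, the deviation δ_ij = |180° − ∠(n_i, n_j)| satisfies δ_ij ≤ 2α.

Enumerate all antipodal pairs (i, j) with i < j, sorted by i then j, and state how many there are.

count = 9; pairs: (0,3), (0,4), (1,3), (1,4), (1,5), (2,5), (2,6), (3,6), (4,6)

α = atan 0.7 = 34.99°;  2α = 69.98°
n_0 = (+0.6180, -0.7862)
n_1 = (+0.9428, -0.3334)
n_2 = (+0.5403, +0.8415)
n_3 = (-0.4781, +0.8783)
n_4 = (-0.8860, +0.4636)
n_5 = (-0.8265, -0.5630)
n_6 = (+0.2196, -0.9756)
  (0,1): δ = 147.65°  ·
  (0,2): δ = 70.87°  ·
  (0,3): δ = 9.61°  ✓
  (0,4): δ = 24.21°  ✓
  (0,5): δ = 86.09°  ·
  (0,6): δ = 154.52°  ·
  (1,2): δ = 103.23°  ·
  (1,3): δ = 41.97°  ✓
  (1,4): δ = 8.15°  ✓
  (1,5): δ = 53.74°  ✓
  (1,6): δ = 122.16°  ·
  (2,3): δ = 118.74°  ·
  (2,4): δ = 84.92°  ·
  (2,5): δ = 23.04°  ✓
  (2,6): δ = 45.39°  ✓
  (3,4): δ = 146.18°  ·
  (3,5): δ = 84.30°  ·
  (3,6): δ = 15.87°  ✓
  (4,5): δ = 118.12°  ·
  (4,6): δ = 49.69°  ✓
  (5,6): δ = 111.57°  ·
antipodal pairs: 9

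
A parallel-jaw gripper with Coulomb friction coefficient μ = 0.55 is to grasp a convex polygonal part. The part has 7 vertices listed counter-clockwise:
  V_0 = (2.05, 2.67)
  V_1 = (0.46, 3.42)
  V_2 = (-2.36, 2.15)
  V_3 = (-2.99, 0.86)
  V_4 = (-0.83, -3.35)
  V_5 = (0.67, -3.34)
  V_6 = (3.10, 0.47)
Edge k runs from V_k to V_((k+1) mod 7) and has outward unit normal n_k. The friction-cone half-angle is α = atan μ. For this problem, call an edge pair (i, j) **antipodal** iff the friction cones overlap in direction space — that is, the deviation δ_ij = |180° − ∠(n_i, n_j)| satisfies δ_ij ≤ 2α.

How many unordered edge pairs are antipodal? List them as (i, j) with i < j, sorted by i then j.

count = 7; pairs: (0,3), (0,4), (1,4), (1,5), (2,5), (2,6), (3,6)

α = atan 0.55 = 28.81°;  2α = 57.62°
n_0 = (+0.4266, +0.9044)
n_1 = (-0.4106, +0.9118)
n_2 = (-0.8986, +0.4388)
n_3 = (-0.8897, -0.4565)
n_4 = (+0.0067, -1.0000)
n_5 = (+0.8431, -0.5377)
n_6 = (+0.9025, +0.4307)
  (0,1): δ = 130.50°  ·
  (0,2): δ = 90.78°  ·
  (0,3): δ = 37.59°  ✓
  (0,4): δ = 25.64°  ✓
  (0,5): δ = 82.72°  ·
  (0,6): δ = 140.77°  ·
  (1,2): δ = 140.27°  ·
  (1,3): δ = 87.08°  ·
  (1,4): δ = 23.86°  ✓
  (1,5): δ = 33.23°  ✓
  (1,6): δ = 91.27°  ·
  (2,3): δ = 126.81°  ·
  (2,4): δ = 63.59°  ·
  (2,5): δ = 6.50°  ✓
  (2,6): δ = 51.54°  ✓
  (3,4): δ = 116.78°  ·
  (3,5): δ = 59.69°  ·
  (3,6): δ = 1.65°  ✓
  (4,5): δ = 122.91°  ·
  (4,6): δ = 64.87°  ·
  (5,6): δ = 121.96°  ·
antipodal pairs: 7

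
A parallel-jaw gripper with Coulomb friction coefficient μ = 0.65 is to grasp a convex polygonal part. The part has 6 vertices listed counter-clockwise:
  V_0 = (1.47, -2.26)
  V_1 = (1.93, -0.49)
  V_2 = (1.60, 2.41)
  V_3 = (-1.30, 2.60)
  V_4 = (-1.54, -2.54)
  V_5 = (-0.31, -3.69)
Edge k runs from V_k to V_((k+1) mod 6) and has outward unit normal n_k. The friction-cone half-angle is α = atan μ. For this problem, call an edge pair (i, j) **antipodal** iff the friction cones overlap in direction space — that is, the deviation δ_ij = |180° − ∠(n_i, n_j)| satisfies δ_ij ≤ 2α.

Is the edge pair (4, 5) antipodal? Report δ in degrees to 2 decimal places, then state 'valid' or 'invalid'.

α = atan 0.65 = 33.02°;  2α = 66.05°
edge 4: e_4 = (+1.23, -1.15);  n_4 = (-0.6830, -0.7305)
edge 5: e_5 = (+1.78, +1.43);  n_5 = (+0.6263, -0.7796)
∠(n_4, n_5) = 81.85°
δ = |180° − 81.85°| = 98.15°
98.15° > 2α = 66.05°  →  invalid

δ = 98.15°, invalid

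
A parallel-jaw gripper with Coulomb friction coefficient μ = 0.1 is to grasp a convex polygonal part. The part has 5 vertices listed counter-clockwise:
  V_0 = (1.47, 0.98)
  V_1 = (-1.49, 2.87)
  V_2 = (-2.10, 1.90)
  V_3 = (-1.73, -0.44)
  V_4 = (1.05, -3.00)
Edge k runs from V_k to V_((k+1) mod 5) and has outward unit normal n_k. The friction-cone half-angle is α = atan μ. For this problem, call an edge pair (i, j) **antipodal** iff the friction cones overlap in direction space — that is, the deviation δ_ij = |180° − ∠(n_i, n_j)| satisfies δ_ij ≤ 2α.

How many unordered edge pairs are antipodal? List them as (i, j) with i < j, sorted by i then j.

count = 1; pairs: (0,3)

α = atan 0.1 = 5.71°;  2α = 11.42°
n_0 = (+0.5382, +0.8428)
n_1 = (-0.8465, +0.5324)
n_2 = (-0.9877, -0.1562)
n_3 = (-0.6774, -0.7356)
n_4 = (+0.9945, -0.1049)
  (0,1): δ = 89.61°  ·
  (0,2): δ = 48.46°  ·
  (0,3): δ = 10.08°  ✓
  (0,4): δ = 116.53°  ·
  (1,2): δ = 138.85°  ·
  (1,3): δ = 100.48°  ·
  (1,4): δ = 26.14°  ·
  (2,3): δ = 141.63°  ·
  (2,4): δ = 15.01°  ·
  (3,4): δ = 53.38°  ·
antipodal pairs: 1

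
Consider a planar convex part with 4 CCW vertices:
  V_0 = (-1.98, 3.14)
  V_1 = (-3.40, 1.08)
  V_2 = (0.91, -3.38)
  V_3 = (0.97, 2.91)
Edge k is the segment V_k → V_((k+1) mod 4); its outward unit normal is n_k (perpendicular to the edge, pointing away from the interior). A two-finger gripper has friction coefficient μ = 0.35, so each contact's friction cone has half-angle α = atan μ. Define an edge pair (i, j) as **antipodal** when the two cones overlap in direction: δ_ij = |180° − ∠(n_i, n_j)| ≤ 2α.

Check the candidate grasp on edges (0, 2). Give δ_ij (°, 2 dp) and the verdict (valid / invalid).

α = atan 0.35 = 19.29°;  2α = 38.58°
edge 0: e_0 = (-1.42, -2.06);  n_0 = (-0.8233, +0.5675)
edge 2: e_2 = (+0.06, +6.29);  n_2 = (+1.0000, -0.0095)
∠(n_0, n_2) = 145.97°
δ = |180° − 145.97°| = 34.03°
34.03° ≤ 2α = 38.58°  →  valid

δ = 34.03°, valid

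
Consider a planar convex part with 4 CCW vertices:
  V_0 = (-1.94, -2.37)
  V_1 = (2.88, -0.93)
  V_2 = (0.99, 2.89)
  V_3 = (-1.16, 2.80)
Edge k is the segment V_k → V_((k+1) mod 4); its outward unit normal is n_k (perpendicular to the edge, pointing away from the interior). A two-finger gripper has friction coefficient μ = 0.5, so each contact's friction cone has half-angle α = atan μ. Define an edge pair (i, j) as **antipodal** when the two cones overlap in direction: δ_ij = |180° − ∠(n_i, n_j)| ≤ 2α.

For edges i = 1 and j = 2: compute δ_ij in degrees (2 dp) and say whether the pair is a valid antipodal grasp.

δ = 113.93°, invalid

α = atan 0.5 = 26.57°;  2α = 53.13°
edge 1: e_1 = (-1.89, +3.82);  n_1 = (+0.8963, +0.4435)
edge 2: e_2 = (-2.15, -0.09);  n_2 = (-0.0418, +0.9991)
∠(n_1, n_2) = 66.07°
δ = |180° − 66.07°| = 113.93°
113.93° > 2α = 53.13°  →  invalid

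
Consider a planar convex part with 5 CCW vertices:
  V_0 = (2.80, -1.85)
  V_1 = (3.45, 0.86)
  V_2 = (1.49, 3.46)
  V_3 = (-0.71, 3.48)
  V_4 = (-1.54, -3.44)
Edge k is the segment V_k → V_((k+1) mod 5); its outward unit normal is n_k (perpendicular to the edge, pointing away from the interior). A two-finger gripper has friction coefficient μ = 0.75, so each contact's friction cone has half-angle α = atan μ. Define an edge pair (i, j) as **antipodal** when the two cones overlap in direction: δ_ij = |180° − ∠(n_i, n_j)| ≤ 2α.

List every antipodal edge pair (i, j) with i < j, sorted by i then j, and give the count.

count = 5; pairs: (0,3), (1,3), (1,4), (2,4), (3,4)

α = atan 0.75 = 36.87°;  2α = 73.74°
n_0 = (+0.9724, -0.2332)
n_1 = (+0.7985, +0.6020)
n_2 = (+0.0091, +1.0000)
n_3 = (-0.9929, +0.1191)
n_4 = (+0.3440, -0.9390)
  (0,1): δ = 129.50°  ·
  (0,2): δ = 77.03°  ·
  (0,3): δ = 6.65°  ✓
  (0,4): δ = 123.61°  ·
  (1,2): δ = 127.53°  ·
  (1,3): δ = 43.85°  ✓
  (1,4): δ = 73.11°  ✓
  (2,3): δ = 96.32°  ·
  (2,4): δ = 20.64°  ✓
  (3,4): δ = 63.04°  ✓
antipodal pairs: 5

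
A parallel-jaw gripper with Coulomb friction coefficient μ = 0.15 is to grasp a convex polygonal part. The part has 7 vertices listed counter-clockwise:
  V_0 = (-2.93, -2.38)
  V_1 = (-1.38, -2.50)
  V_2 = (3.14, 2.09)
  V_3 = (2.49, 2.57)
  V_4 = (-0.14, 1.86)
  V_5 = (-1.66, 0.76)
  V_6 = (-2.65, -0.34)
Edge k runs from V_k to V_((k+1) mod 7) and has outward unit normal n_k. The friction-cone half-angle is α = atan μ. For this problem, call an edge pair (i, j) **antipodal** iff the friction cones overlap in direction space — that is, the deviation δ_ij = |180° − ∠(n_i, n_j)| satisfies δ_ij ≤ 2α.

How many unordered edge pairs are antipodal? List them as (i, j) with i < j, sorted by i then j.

count = 2; pairs: (1,4), (1,5)

α = atan 0.15 = 8.53°;  2α = 17.06°
n_0 = (-0.0772, -0.9970)
n_1 = (+0.7125, -0.7017)
n_2 = (+0.5940, +0.8044)
n_3 = (-0.2606, +0.9654)
n_4 = (-0.5863, +0.8101)
n_5 = (-0.7433, +0.6690)
n_6 = (-0.9907, +0.1360)
  (0,1): δ = 130.13°  ·
  (0,2): δ = 32.02°  ·
  (0,3): δ = 19.53°  ·
  (0,4): δ = 40.32°  ·
  (0,5): δ = 52.44°  ·
  (0,6): δ = 86.61°  ·
  (1,2): δ = 81.88°  ·
  (1,3): δ = 30.33°  ·
  (1,4): δ = 9.55°  ✓
  (1,5): δ = 2.57°  ✓
  (1,6): δ = 36.74°  ·
  (2,3): δ = 128.45°  ·
  (2,4): δ = 107.66°  ·
  (2,5): δ = 95.54°  ·
  (2,6): δ = 61.37°  ·
  (3,4): δ = 159.21°  ·
  (3,5): δ = 147.09°  ·
  (3,6): δ = 112.92°  ·
  (4,5): δ = 167.88°  ·
  (4,6): δ = 133.71°  ·
  (5,6): δ = 145.83°  ·
antipodal pairs: 2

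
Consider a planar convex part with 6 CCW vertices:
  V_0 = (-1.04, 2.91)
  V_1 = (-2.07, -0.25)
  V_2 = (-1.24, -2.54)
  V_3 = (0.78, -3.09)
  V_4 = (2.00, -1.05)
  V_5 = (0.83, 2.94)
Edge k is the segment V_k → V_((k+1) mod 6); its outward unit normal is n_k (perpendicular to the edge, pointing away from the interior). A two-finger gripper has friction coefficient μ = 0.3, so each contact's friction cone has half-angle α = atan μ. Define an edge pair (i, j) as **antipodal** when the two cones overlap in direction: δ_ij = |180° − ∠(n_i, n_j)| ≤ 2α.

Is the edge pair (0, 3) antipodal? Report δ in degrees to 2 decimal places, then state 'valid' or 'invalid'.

α = atan 0.3 = 16.70°;  2α = 33.40°
edge 0: e_0 = (-1.03, -3.16);  n_0 = (-0.9508, +0.3099)
edge 3: e_3 = (+1.22, +2.04);  n_3 = (+0.8582, -0.5133)
∠(n_0, n_3) = 167.17°
δ = |180° − 167.17°| = 12.83°
12.83° ≤ 2α = 33.40°  →  valid

δ = 12.83°, valid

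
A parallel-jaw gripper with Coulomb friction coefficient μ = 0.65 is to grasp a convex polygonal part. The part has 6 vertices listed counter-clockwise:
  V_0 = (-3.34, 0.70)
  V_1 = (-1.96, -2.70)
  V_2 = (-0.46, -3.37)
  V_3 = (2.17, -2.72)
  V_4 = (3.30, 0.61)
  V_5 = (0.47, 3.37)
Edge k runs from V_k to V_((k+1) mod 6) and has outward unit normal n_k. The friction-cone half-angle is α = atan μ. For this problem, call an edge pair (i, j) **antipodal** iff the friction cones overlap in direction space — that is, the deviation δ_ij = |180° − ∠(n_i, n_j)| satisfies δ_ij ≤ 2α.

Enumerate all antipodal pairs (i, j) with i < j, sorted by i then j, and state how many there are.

count = 7; pairs: (0,3), (0,4), (1,4), (1,5), (2,4), (2,5), (3,5)

α = atan 0.65 = 33.02°;  2α = 66.05°
n_0 = (-0.9266, -0.3761)
n_1 = (-0.4078, -0.9131)
n_2 = (+0.2399, -0.9708)
n_3 = (+0.9470, -0.3213)
n_4 = (+0.6982, +0.7159)
n_5 = (-0.5739, +0.8189)
  (0,1): δ = 136.16°  ·
  (0,2): δ = 98.21°  ·
  (0,3): δ = 40.84°  ✓
  (0,4): δ = 23.63°  ✓
  (0,5): δ = 102.93°  ·
  (1,2): δ = 142.05°  ·
  (1,3): δ = 84.68°  ·
  (1,4): δ = 20.21°  ✓
  (1,5): δ = 59.09°  ✓
  (2,3): δ = 122.63°  ·
  (2,4): δ = 58.16°  ✓
  (2,5): δ = 21.14°  ✓
  (3,4): δ = 115.54°  ·
  (3,5): δ = 36.23°  ✓
  (4,5): δ = 100.70°  ·
antipodal pairs: 7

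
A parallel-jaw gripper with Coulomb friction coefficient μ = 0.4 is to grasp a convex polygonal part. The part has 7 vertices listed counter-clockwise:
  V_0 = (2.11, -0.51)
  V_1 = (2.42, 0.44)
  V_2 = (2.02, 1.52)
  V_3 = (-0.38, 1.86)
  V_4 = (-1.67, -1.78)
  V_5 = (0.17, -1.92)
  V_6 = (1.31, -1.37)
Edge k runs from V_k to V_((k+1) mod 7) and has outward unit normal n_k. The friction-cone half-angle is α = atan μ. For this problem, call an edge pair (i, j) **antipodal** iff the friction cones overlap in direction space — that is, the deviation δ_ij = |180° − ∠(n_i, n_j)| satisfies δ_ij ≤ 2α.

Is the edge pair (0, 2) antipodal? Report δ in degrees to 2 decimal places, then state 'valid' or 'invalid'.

δ = 79.99°, invalid

α = atan 0.4 = 21.80°;  2α = 43.60°
edge 0: e_0 = (+0.31, +0.95);  n_0 = (+0.9507, -0.3102)
edge 2: e_2 = (-2.40, +0.34);  n_2 = (+0.1403, +0.9901)
∠(n_0, n_2) = 100.01°
δ = |180° − 100.01°| = 79.99°
79.99° > 2α = 43.60°  →  invalid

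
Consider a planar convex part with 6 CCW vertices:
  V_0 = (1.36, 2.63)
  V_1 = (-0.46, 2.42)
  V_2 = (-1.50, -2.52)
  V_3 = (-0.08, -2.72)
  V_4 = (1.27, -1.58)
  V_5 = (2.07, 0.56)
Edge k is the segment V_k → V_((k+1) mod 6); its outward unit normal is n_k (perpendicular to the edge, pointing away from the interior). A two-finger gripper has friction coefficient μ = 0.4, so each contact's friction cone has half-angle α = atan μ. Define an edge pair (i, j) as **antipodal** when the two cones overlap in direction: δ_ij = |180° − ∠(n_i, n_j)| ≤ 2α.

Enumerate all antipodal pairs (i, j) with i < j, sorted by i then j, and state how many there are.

α = atan 0.4 = 21.80°;  2α = 43.60°
n_0 = (-0.1146, +0.9934)
n_1 = (-0.9785, +0.2060)
n_2 = (-0.1395, -0.9902)
n_3 = (+0.6452, -0.7640)
n_4 = (+0.9367, -0.3502)
n_5 = (+0.9459, +0.3244)
  (0,1): δ = 108.47°  ·
  (0,2): δ = 14.60°  ✓
  (0,3): δ = 33.60°  ✓
  (0,4): δ = 62.92°  ·
  (0,5): δ = 102.35°  ·
  (1,2): δ = 86.13°  ·
  (1,3): δ = 37.93°  ✓
  (1,4): δ = 8.61°  ✓
  (1,5): δ = 30.82°  ✓
  (2,3): δ = 131.80°  ·
  (2,4): δ = 102.48°  ·
  (2,5): δ = 63.05°  ·
  (3,4): δ = 150.68°  ·
  (3,5): δ = 111.25°  ·
  (4,5): δ = 140.57°  ·
antipodal pairs: 5

count = 5; pairs: (0,2), (0,3), (1,3), (1,4), (1,5)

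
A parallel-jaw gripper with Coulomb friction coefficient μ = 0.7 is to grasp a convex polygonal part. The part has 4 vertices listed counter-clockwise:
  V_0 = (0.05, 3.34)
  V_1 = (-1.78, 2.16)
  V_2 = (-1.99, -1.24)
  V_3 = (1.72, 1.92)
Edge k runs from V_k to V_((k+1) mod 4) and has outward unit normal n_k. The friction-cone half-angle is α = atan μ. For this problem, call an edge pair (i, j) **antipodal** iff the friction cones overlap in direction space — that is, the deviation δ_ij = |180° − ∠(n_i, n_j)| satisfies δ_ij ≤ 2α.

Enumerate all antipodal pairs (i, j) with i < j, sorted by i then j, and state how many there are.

α = atan 0.7 = 34.99°;  2α = 69.98°
n_0 = (-0.5419, +0.8404)
n_1 = (-0.9981, +0.0616)
n_2 = (+0.6484, -0.7613)
n_3 = (+0.6478, +0.7618)
  (0,1): δ = 126.35°  ·
  (0,2): δ = 7.61°  ✓
  (0,3): δ = 106.81°  ·
  (1,2): δ = 46.04°  ✓
  (1,3): δ = 53.16°  ✓
  (2,3): δ = 80.80°  ·
antipodal pairs: 3

count = 3; pairs: (0,2), (1,2), (1,3)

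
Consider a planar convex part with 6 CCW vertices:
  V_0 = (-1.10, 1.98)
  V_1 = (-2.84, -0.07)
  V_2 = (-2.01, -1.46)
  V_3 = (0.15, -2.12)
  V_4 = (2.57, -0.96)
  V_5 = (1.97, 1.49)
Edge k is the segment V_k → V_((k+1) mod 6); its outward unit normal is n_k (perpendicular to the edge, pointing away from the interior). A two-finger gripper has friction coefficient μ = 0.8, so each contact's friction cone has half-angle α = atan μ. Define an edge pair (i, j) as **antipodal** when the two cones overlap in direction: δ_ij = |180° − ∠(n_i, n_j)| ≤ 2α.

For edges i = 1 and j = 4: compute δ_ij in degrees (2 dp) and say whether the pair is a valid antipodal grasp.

δ = 17.08°, valid

α = atan 0.8 = 38.66°;  2α = 77.32°
edge 1: e_1 = (+0.83, -1.39);  n_1 = (-0.8586, -0.5127)
edge 4: e_4 = (-0.60, +2.45);  n_4 = (+0.9713, +0.2379)
∠(n_1, n_4) = 162.92°
δ = |180° − 162.92°| = 17.08°
17.08° ≤ 2α = 77.32°  →  valid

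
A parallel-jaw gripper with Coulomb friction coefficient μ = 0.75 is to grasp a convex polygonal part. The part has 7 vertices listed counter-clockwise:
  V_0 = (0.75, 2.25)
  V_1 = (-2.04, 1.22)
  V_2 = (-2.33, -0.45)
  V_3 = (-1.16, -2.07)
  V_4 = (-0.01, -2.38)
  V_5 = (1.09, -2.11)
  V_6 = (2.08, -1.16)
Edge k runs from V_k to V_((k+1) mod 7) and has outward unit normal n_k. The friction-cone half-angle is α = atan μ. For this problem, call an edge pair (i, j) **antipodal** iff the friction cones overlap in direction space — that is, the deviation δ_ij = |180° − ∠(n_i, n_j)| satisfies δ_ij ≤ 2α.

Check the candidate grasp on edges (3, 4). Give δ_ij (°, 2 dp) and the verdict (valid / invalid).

α = atan 0.75 = 36.87°;  2α = 73.74°
edge 3: e_3 = (+1.15, -0.31);  n_3 = (-0.2603, -0.9655)
edge 4: e_4 = (+1.10, +0.27);  n_4 = (+0.2384, -0.9712)
∠(n_3, n_4) = 28.88°
δ = |180° − 28.88°| = 151.12°
151.12° > 2α = 73.74°  →  invalid

δ = 151.12°, invalid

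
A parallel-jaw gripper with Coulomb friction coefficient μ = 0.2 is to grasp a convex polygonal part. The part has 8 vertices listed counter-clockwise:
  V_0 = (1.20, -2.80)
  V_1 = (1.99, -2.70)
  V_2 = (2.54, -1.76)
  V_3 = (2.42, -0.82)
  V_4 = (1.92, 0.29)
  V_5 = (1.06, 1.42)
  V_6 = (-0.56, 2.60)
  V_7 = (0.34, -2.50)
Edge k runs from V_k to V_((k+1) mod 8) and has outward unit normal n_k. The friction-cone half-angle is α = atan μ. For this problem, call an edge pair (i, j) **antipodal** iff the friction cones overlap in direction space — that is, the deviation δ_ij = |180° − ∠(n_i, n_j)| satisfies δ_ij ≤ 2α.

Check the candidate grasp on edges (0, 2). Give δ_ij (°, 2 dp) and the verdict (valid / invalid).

δ = 89.94°, invalid

α = atan 0.2 = 11.31°;  2α = 22.62°
edge 0: e_0 = (+0.79, +0.10);  n_0 = (+0.1256, -0.9921)
edge 2: e_2 = (-0.12, +0.94);  n_2 = (+0.9919, +0.1266)
∠(n_0, n_2) = 90.06°
δ = |180° − 90.06°| = 89.94°
89.94° > 2α = 22.62°  →  invalid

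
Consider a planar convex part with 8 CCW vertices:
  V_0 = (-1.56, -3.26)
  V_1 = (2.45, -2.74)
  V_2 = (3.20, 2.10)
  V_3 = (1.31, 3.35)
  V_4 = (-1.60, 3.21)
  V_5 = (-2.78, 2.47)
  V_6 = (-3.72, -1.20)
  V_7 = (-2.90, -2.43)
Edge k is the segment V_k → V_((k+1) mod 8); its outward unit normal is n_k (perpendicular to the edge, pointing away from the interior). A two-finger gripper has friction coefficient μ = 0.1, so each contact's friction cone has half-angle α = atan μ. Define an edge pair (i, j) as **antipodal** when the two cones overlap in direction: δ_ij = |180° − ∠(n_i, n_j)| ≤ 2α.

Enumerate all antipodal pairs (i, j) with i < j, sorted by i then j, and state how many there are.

α = atan 0.1 = 5.71°;  2α = 11.42°
n_0 = (+0.1286, -0.9917)
n_1 = (+0.9882, -0.1531)
n_2 = (+0.5516, +0.8341)
n_3 = (-0.0481, +0.9988)
n_4 = (-0.5313, +0.8472)
n_5 = (-0.9687, +0.2481)
n_6 = (-0.8321, -0.5547)
n_7 = (-0.5266, -0.8501)
  (0,1): δ = 106.20°  ·
  (0,2): δ = 40.87°  ·
  (0,3): δ = 4.63°  ✓
  (0,4): δ = 24.70°  ·
  (0,5): δ = 68.24°  ·
  (0,6): δ = 116.30°  ·
  (0,7): δ = 140.84°  ·
  (1,2): δ = 114.67°  ·
  (1,3): δ = 78.44°  ·
  (1,4): δ = 49.10°  ·
  (1,5): δ = 5.56°  ✓
  (1,6): δ = 42.50°  ·
  (1,7): δ = 67.03°  ·
  (2,3): δ = 143.77°  ·
  (2,4): δ = 114.43°  ·
  (2,5): δ = 70.89°  ·
  (2,6): δ = 22.83°  ·
  (2,7): δ = 1.71°  ✓
  (3,4): δ = 150.66°  ·
  (3,5): δ = 107.12°  ·
  (3,6): δ = 59.06°  ·
  (3,7): δ = 34.53°  ·
  (4,5): δ = 136.46°  ·
  (4,6): δ = 88.40°  ·
  (4,7): δ = 63.87°  ·
  (5,6): δ = 131.94°  ·
  (5,7): δ = 107.41°  ·
  (6,7): δ = 155.46°  ·
antipodal pairs: 3

count = 3; pairs: (0,3), (1,5), (2,7)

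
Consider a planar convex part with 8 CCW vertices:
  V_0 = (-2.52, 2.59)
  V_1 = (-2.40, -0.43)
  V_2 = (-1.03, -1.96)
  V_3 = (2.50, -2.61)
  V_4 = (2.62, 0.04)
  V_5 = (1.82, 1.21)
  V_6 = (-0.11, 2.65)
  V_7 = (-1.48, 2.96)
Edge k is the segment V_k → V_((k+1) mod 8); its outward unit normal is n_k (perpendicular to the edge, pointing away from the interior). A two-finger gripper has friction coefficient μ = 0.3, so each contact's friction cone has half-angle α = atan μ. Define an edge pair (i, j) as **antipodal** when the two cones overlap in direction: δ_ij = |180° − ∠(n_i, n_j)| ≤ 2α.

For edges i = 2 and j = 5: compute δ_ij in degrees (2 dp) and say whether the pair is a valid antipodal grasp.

α = atan 0.3 = 16.70°;  2α = 33.40°
edge 2: e_2 = (+3.53, -0.65);  n_2 = (-0.1811, -0.9835)
edge 5: e_5 = (-1.93, +1.44);  n_5 = (+0.5980, +0.8015)
∠(n_2, n_5) = 153.71°
δ = |180° − 153.71°| = 26.29°
26.29° ≤ 2α = 33.40°  →  valid

δ = 26.29°, valid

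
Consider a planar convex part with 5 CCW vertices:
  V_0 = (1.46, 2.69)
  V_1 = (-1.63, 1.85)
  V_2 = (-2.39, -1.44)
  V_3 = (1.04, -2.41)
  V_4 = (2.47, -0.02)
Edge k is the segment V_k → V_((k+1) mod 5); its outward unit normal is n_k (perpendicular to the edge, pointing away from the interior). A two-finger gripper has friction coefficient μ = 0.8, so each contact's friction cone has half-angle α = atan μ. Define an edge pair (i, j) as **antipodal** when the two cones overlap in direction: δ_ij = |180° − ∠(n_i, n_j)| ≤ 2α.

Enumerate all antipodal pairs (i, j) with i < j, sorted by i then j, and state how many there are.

α = atan 0.8 = 38.66°;  2α = 77.32°
n_0 = (-0.2623, +0.9650)
n_1 = (-0.9743, +0.2251)
n_2 = (-0.2721, -0.9623)
n_3 = (+0.8581, -0.5134)
n_4 = (+0.9370, +0.3492)
  (0,1): δ = 118.22°  ·
  (0,2): δ = 31.00°  ✓
  (0,3): δ = 43.90°  ✓
  (0,4): δ = 95.23°  ·
  (1,2): δ = 92.78°  ·
  (1,3): δ = 17.89°  ✓
  (1,4): δ = 33.45°  ✓
  (2,3): δ = 105.10°  ·
  (2,4): δ = 53.77°  ✓
  (3,4): δ = 128.67°  ·
antipodal pairs: 5

count = 5; pairs: (0,2), (0,3), (1,3), (1,4), (2,4)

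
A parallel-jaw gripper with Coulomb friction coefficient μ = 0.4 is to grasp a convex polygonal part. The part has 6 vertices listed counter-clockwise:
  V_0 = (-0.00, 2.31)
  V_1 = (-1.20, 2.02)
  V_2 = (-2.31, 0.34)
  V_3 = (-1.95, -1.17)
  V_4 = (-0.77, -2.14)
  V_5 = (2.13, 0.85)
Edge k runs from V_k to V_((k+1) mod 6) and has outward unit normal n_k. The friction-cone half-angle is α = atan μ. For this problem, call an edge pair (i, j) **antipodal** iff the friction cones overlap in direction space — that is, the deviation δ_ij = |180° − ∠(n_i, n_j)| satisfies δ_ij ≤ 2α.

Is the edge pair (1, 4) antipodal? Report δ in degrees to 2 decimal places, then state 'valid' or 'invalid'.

δ = 10.67°, valid

α = atan 0.4 = 21.80°;  2α = 43.60°
edge 1: e_1 = (-1.11, -1.68);  n_1 = (-0.8343, +0.5513)
edge 4: e_4 = (+2.90, +2.99);  n_4 = (+0.7178, -0.6962)
∠(n_1, n_4) = 169.33°
δ = |180° − 169.33°| = 10.67°
10.67° ≤ 2α = 43.60°  →  valid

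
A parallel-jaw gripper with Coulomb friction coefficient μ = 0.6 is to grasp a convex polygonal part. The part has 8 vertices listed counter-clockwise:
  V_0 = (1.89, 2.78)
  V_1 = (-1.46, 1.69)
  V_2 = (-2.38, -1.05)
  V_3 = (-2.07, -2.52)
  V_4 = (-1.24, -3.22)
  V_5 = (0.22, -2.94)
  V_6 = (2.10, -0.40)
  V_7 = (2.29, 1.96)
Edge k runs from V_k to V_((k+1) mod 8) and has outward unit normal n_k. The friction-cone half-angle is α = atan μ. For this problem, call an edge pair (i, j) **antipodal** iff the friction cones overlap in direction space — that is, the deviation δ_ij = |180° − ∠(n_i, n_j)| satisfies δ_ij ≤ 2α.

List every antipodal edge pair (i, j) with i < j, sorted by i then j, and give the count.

count = 12; pairs: (0,3), (0,4), (0,5), (1,4), (1,5), (1,6), (1,7), (2,5), (2,6), (2,7), (3,6), (3,7)

α = atan 0.6 = 30.96°;  2α = 61.93°
n_0 = (-0.3094, +0.9509)
n_1 = (-0.9480, +0.3183)
n_2 = (-0.9785, -0.2063)
n_3 = (-0.6447, -0.7644)
n_4 = (+0.1883, -0.9821)
n_5 = (+0.8038, -0.5949)
n_6 = (+0.9968, -0.0802)
n_7 = (+0.8988, +0.4384)
  (0,1): δ = 126.58°  ·
  (0,2): δ = 96.12°  ·
  (0,3): δ = 58.17°  ✓
  (0,4): δ = 7.17°  ✓
  (0,5): δ = 35.47°  ✓
  (0,6): δ = 67.37°  ·
  (0,7): δ = 97.98°  ·
  (1,2): δ = 149.53°  ·
  (1,3): δ = 111.58°  ·
  (1,4): δ = 60.58°  ✓
  (1,5): δ = 17.95°  ✓
  (1,6): δ = 13.96°  ✓
  (1,7): δ = 44.56°  ✓
  (2,3): δ = 142.05°  ·
  (2,4): δ = 91.05°  ·
  (2,5): δ = 48.42°  ✓
  (2,6): δ = 16.51°  ✓
  (2,7): δ = 14.10°  ✓
  (3,4): δ = 129.00°  ·
  (3,5): δ = 86.36°  ·
  (3,6): δ = 54.46°  ✓
  (3,7): δ = 23.85°  ✓
  (4,5): δ = 137.36°  ·
  (4,6): δ = 105.46°  ·
  (4,7): δ = 74.85°  ·
  (5,6): δ = 148.10°  ·
  (5,7): δ = 117.49°  ·
  (6,7): δ = 149.39°  ·
antipodal pairs: 12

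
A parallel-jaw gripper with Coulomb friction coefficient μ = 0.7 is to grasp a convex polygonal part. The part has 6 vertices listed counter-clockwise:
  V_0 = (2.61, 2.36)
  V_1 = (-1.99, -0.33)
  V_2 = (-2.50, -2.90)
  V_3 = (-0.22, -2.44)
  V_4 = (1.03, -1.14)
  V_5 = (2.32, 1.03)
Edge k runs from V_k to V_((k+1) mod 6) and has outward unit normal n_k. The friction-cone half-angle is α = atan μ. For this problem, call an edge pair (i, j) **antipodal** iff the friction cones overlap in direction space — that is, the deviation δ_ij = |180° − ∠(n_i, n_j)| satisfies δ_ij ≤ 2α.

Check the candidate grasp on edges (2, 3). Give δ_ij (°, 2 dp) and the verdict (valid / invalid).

α = atan 0.7 = 34.99°;  2α = 69.98°
edge 2: e_2 = (+2.28, +0.46);  n_2 = (+0.1978, -0.9802)
edge 3: e_3 = (+1.25, +1.30);  n_3 = (+0.7208, -0.6931)
∠(n_2, n_3) = 34.72°
δ = |180° − 34.72°| = 145.28°
145.28° > 2α = 69.98°  →  invalid

δ = 145.28°, invalid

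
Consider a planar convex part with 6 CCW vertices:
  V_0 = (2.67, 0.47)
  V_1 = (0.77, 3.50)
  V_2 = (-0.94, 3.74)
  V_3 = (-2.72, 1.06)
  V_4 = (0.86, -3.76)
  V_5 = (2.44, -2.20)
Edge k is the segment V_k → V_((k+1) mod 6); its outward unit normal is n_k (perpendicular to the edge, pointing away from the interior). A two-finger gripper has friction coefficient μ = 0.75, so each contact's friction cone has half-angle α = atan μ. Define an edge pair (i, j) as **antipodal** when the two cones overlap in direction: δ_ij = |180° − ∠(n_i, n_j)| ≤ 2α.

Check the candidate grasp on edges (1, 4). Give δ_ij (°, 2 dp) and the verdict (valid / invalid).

α = atan 0.75 = 36.87°;  2α = 73.74°
edge 1: e_1 = (-1.71, +0.24);  n_1 = (+0.1390, +0.9903)
edge 4: e_4 = (+1.58, +1.56);  n_4 = (+0.7026, -0.7116)
∠(n_1, n_4) = 127.38°
δ = |180° − 127.38°| = 52.62°
52.62° ≤ 2α = 73.74°  →  valid

δ = 52.62°, valid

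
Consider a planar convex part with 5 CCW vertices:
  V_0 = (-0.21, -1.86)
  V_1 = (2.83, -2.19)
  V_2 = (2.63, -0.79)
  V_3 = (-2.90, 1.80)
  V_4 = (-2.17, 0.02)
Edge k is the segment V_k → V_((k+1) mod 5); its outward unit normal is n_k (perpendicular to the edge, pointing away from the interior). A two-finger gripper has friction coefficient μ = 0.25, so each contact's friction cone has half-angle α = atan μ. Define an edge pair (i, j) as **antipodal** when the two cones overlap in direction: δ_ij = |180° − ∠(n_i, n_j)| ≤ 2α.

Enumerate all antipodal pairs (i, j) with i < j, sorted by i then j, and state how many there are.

count = 3; pairs: (0,2), (1,3), (2,4)

α = atan 0.25 = 14.04°;  2α = 28.07°
n_0 = (-0.1079, -0.9942)
n_1 = (+0.9899, +0.1414)
n_2 = (+0.4241, +0.9056)
n_3 = (-0.9252, -0.3794)
n_4 = (-0.6922, -0.7217)
  (0,1): δ = 75.67°  ·
  (0,2): δ = 18.90°  ✓
  (0,3): δ = 118.49°  ·
  (0,4): δ = 142.39°  ·
  (1,2): δ = 123.23°  ·
  (1,3): δ = 14.17°  ✓
  (1,4): δ = 38.06°  ·
  (2,3): δ = 42.60°  ·
  (2,4): δ = 18.71°  ✓
  (3,4): δ = 156.11°  ·
antipodal pairs: 3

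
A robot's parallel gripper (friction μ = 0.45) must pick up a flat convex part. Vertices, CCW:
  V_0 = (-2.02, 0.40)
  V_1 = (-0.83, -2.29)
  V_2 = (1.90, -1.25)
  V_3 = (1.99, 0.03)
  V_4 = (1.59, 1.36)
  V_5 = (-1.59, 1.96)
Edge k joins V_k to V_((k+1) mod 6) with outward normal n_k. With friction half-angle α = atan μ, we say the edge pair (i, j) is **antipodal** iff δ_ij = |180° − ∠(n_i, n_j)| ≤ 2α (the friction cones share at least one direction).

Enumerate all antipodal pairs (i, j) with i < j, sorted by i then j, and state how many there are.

α = atan 0.45 = 24.23°;  2α = 48.46°
n_0 = (-0.9145, -0.4046)
n_1 = (+0.3560, -0.9345)
n_2 = (+0.9975, -0.0701)
n_3 = (+0.9576, +0.2880)
n_4 = (+0.1854, +0.9827)
n_5 = (-0.9640, +0.2657)
  (0,1): δ = 93.01°  ·
  (0,2): δ = 27.89°  ✓
  (0,3): δ = 7.12°  ✓
  (0,4): δ = 55.45°  ·
  (0,5): δ = 140.73°  ·
  (1,2): δ = 114.88°  ·
  (1,3): δ = 94.12°  ·
  (1,4): δ = 31.54°  ✓
  (1,5): δ = 53.74°  ·
  (2,3): δ = 159.24°  ·
  (2,4): δ = 96.66°  ·
  (2,5): δ = 11.39°  ✓
  (3,4): δ = 117.42°  ·
  (3,5): δ = 32.15°  ✓
  (4,5): δ = 94.73°  ·
antipodal pairs: 5

count = 5; pairs: (0,2), (0,3), (1,4), (2,5), (3,5)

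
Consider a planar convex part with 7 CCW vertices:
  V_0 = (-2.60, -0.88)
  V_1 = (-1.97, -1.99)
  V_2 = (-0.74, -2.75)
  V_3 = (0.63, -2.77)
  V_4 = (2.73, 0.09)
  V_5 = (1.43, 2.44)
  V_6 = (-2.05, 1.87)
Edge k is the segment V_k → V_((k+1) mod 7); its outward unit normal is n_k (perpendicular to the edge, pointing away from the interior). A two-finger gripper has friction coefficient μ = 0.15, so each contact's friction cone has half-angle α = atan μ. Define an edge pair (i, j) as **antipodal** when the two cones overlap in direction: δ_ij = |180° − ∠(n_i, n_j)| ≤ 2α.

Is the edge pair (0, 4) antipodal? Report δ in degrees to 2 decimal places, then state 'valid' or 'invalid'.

δ = 0.63°, valid

α = atan 0.15 = 8.53°;  2α = 17.06°
edge 0: e_0 = (+0.63, -1.11);  n_0 = (-0.8697, -0.4936)
edge 4: e_4 = (-1.30, +2.35);  n_4 = (+0.8750, +0.4841)
∠(n_0, n_4) = 179.37°
δ = |180° − 179.37°| = 0.63°
0.63° ≤ 2α = 17.06°  →  valid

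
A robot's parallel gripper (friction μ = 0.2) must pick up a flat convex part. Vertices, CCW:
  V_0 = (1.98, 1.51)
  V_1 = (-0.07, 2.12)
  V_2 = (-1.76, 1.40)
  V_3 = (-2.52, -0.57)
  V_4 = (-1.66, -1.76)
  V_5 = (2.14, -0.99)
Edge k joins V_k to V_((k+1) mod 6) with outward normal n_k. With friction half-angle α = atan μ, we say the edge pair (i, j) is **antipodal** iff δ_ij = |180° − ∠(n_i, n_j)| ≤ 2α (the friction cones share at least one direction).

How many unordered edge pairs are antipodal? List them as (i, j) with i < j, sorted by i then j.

count = 1; pairs: (1,4)

α = atan 0.2 = 11.31°;  2α = 22.62°
n_0 = (+0.2852, +0.9585)
n_1 = (-0.3919, +0.9200)
n_2 = (-0.9330, +0.3599)
n_3 = (-0.8105, -0.5857)
n_4 = (+0.1986, -0.9801)
n_5 = (+0.9980, +0.0639)
  (0,1): δ = 140.35°  ·
  (0,2): δ = 94.53°  ·
  (0,3): δ = 37.57°  ·
  (0,4): δ = 28.03°  ·
  (0,5): δ = 110.23°  ·
  (1,2): δ = 134.17°  ·
  (1,3): δ = 77.22°  ·
  (1,4): δ = 11.62°  ✓
  (1,5): δ = 70.59°  ·
  (2,3): δ = 123.05°  ·
  (2,4): δ = 57.45°  ·
  (2,5): δ = 24.76°  ·
  (3,4): δ = 114.40°  ·
  (3,5): δ = 32.19°  ·
  (4,5): δ = 97.79°  ·
antipodal pairs: 1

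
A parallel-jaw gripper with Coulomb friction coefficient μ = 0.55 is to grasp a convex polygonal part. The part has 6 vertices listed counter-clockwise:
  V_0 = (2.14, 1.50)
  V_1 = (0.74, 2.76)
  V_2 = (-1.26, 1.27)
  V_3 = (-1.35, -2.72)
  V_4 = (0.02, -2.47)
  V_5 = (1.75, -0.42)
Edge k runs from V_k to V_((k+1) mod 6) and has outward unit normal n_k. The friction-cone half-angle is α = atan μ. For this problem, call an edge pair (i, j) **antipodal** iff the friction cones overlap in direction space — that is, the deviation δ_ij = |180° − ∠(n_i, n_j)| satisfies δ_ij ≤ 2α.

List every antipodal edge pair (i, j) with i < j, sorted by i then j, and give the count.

count = 7; pairs: (0,2), (0,3), (1,3), (1,4), (1,5), (2,4), (2,5)

α = atan 0.55 = 28.81°;  2α = 57.62°
n_0 = (+0.6690, +0.7433)
n_1 = (-0.5974, +0.8019)
n_2 = (-0.9997, +0.0226)
n_3 = (+0.1795, -0.9838)
n_4 = (+0.7642, -0.6449)
n_5 = (+0.9800, -0.1991)
  (0,1): δ = 101.33°  ·
  (0,2): δ = 49.30°  ✓
  (0,3): δ = 52.33°  ✓
  (0,4): δ = 91.83°  ·
  (0,5): δ = 120.51°  ·
  (1,2): δ = 127.98°  ·
  (1,3): δ = 26.34°  ✓
  (1,4): δ = 13.15°  ✓
  (1,5): δ = 41.83°  ✓
  (2,3): δ = 78.37°  ·
  (2,4): δ = 38.87°  ✓
  (2,5): δ = 10.19°  ✓
  (3,4): δ = 140.50°  ·
  (3,5): δ = 111.82°  ·
  (4,5): δ = 151.32°  ·
antipodal pairs: 7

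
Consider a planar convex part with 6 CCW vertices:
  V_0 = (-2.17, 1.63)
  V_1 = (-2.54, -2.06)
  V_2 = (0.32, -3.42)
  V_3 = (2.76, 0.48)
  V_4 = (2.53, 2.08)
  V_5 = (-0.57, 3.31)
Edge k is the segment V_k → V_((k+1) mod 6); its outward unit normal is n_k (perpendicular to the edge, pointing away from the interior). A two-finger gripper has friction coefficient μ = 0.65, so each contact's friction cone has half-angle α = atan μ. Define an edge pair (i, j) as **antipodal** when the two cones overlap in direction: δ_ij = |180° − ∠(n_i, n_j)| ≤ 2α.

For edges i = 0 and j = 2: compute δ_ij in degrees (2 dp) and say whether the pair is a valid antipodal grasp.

α = atan 0.65 = 33.02°;  2α = 66.05°
edge 0: e_0 = (-0.37, -3.69);  n_0 = (-0.9950, +0.0998)
edge 2: e_2 = (+2.44, +3.90);  n_2 = (+0.8478, -0.5304)
∠(n_0, n_2) = 153.69°
δ = |180° − 153.69°| = 26.31°
26.31° ≤ 2α = 66.05°  →  valid

δ = 26.31°, valid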